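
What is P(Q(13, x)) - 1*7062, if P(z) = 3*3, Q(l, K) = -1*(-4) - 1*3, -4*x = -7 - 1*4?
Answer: -7053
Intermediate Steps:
x = 11/4 (x = -(-7 - 1*4)/4 = -(-7 - 4)/4 = -1/4*(-11) = 11/4 ≈ 2.7500)
Q(l, K) = 1 (Q(l, K) = 4 - 3 = 1)
P(z) = 9
P(Q(13, x)) - 1*7062 = 9 - 1*7062 = 9 - 7062 = -7053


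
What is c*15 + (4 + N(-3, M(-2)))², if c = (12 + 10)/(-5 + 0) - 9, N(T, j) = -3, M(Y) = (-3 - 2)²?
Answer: -200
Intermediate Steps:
M(Y) = 25 (M(Y) = (-5)² = 25)
c = -67/5 (c = 22/(-5) - 9 = 22*(-⅕) - 9 = -22/5 - 9 = -67/5 ≈ -13.400)
c*15 + (4 + N(-3, M(-2)))² = -67/5*15 + (4 - 3)² = -201 + 1² = -201 + 1 = -200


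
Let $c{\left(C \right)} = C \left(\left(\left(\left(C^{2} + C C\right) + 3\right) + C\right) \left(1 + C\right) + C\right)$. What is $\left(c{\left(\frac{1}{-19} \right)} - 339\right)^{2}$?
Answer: $\frac{1953431911941316}{16983563041} \approx 1.1502 \cdot 10^{5}$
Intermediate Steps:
$c{\left(C \right)} = C \left(C + \left(1 + C\right) \left(3 + C + 2 C^{2}\right)\right)$ ($c{\left(C \right)} = C \left(\left(\left(\left(C^{2} + C^{2}\right) + 3\right) + C\right) \left(1 + C\right) + C\right) = C \left(\left(\left(2 C^{2} + 3\right) + C\right) \left(1 + C\right) + C\right) = C \left(\left(\left(3 + 2 C^{2}\right) + C\right) \left(1 + C\right) + C\right) = C \left(\left(3 + C + 2 C^{2}\right) \left(1 + C\right) + C\right) = C \left(\left(1 + C\right) \left(3 + C + 2 C^{2}\right) + C\right) = C \left(C + \left(1 + C\right) \left(3 + C + 2 C^{2}\right)\right)$)
$\left(c{\left(\frac{1}{-19} \right)} - 339\right)^{2} = \left(\frac{3 + 2 \left(\frac{1}{-19}\right)^{3} + 3 \left(\frac{1}{-19}\right)^{2} + \frac{5}{-19}}{-19} - 339\right)^{2} = \left(- \frac{3 + 2 \left(- \frac{1}{19}\right)^{3} + 3 \left(- \frac{1}{19}\right)^{2} + 5 \left(- \frac{1}{19}\right)}{19} - 339\right)^{2} = \left(- \frac{3 + 2 \left(- \frac{1}{6859}\right) + 3 \cdot \frac{1}{361} - \frac{5}{19}}{19} - 339\right)^{2} = \left(- \frac{3 - \frac{2}{6859} + \frac{3}{361} - \frac{5}{19}}{19} - 339\right)^{2} = \left(\left(- \frac{1}{19}\right) \frac{18827}{6859} - 339\right)^{2} = \left(- \frac{18827}{130321} - 339\right)^{2} = \left(- \frac{44197646}{130321}\right)^{2} = \frac{1953431911941316}{16983563041}$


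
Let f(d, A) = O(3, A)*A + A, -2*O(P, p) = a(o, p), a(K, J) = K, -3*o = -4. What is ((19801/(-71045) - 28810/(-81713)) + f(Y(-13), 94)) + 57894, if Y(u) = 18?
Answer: 1008823113992971/17415900255 ≈ 57925.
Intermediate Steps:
o = 4/3 (o = -⅓*(-4) = 4/3 ≈ 1.3333)
O(P, p) = -⅔ (O(P, p) = -½*4/3 = -⅔)
f(d, A) = A/3 (f(d, A) = -2*A/3 + A = A/3)
((19801/(-71045) - 28810/(-81713)) + f(Y(-13), 94)) + 57894 = ((19801/(-71045) - 28810/(-81713)) + (⅓)*94) + 57894 = ((19801*(-1/71045) - 28810*(-1/81713)) + 94/3) + 57894 = ((-19801/71045 + 28810/81713) + 94/3) + 57894 = (428807337/5805300085 + 94/3) + 57894 = 546984630001/17415900255 + 57894 = 1008823113992971/17415900255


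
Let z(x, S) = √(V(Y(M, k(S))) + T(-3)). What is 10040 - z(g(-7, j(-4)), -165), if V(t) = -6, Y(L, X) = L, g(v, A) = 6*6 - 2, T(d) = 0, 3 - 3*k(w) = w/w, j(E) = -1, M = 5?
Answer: 10040 - I*√6 ≈ 10040.0 - 2.4495*I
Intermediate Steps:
k(w) = ⅔ (k(w) = 1 - w/(3*w) = 1 - ⅓*1 = 1 - ⅓ = ⅔)
g(v, A) = 34 (g(v, A) = 36 - 2 = 34)
z(x, S) = I*√6 (z(x, S) = √(-6 + 0) = √(-6) = I*√6)
10040 - z(g(-7, j(-4)), -165) = 10040 - I*√6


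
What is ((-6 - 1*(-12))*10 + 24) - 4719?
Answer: -4635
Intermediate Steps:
((-6 - 1*(-12))*10 + 24) - 4719 = ((-6 + 12)*10 + 24) - 4719 = (6*10 + 24) - 4719 = (60 + 24) - 4719 = 84 - 4719 = -4635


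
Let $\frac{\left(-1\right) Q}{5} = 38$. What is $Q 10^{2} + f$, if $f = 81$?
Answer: $-18919$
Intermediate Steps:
$Q = -190$ ($Q = \left(-5\right) 38 = -190$)
$Q 10^{2} + f = - 190 \cdot 10^{2} + 81 = \left(-190\right) 100 + 81 = -19000 + 81 = -18919$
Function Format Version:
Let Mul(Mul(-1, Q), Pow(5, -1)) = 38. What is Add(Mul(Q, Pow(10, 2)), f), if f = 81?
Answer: -18919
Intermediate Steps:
Q = -190 (Q = Mul(-5, 38) = -190)
Add(Mul(Q, Pow(10, 2)), f) = Add(Mul(-190, Pow(10, 2)), 81) = Add(Mul(-190, 100), 81) = Add(-19000, 81) = -18919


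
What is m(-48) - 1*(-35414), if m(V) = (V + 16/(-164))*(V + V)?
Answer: 1641286/41 ≈ 40031.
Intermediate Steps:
m(V) = 2*V*(-4/41 + V) (m(V) = (V + 16*(-1/164))*(2*V) = (V - 4/41)*(2*V) = (-4/41 + V)*(2*V) = 2*V*(-4/41 + V))
m(-48) - 1*(-35414) = (2/41)*(-48)*(-4 + 41*(-48)) - 1*(-35414) = (2/41)*(-48)*(-4 - 1968) + 35414 = (2/41)*(-48)*(-1972) + 35414 = 189312/41 + 35414 = 1641286/41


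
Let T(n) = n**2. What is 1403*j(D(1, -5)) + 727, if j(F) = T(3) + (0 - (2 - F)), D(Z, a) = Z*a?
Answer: 3533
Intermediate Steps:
j(F) = 7 + F (j(F) = 3**2 + (0 - (2 - F)) = 9 + (0 + (-2 + F)) = 9 + (-2 + F) = 7 + F)
1403*j(D(1, -5)) + 727 = 1403*(7 + 1*(-5)) + 727 = 1403*(7 - 5) + 727 = 1403*2 + 727 = 2806 + 727 = 3533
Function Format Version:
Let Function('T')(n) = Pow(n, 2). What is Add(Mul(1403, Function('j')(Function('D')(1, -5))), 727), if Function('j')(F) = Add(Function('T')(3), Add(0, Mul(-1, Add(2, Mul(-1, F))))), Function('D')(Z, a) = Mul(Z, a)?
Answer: 3533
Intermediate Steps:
Function('j')(F) = Add(7, F) (Function('j')(F) = Add(Pow(3, 2), Add(0, Mul(-1, Add(2, Mul(-1, F))))) = Add(9, Add(0, Add(-2, F))) = Add(9, Add(-2, F)) = Add(7, F))
Add(Mul(1403, Function('j')(Function('D')(1, -5))), 727) = Add(Mul(1403, Add(7, Mul(1, -5))), 727) = Add(Mul(1403, Add(7, -5)), 727) = Add(Mul(1403, 2), 727) = Add(2806, 727) = 3533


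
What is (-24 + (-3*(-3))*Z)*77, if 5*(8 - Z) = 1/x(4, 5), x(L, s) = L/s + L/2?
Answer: 7293/2 ≈ 3646.5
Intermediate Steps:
x(L, s) = L/2 + L/s (x(L, s) = L/s + L*(1/2) = L/s + L/2 = L/2 + L/s)
Z = 111/14 (Z = 8 - 1/(5*((1/2)*4 + 4/5)) = 8 - 1/(5*(2 + 4*(1/5))) = 8 - 1/(5*(2 + 4/5)) = 8 - 1/(5*14/5) = 8 - 5/(5*14) = 8 - 1/5*5/14 = 8 - 1/14 = 111/14 ≈ 7.9286)
(-24 + (-3*(-3))*Z)*77 = (-24 - 3*(-3)*(111/14))*77 = (-24 + 9*(111/14))*77 = (-24 + 999/14)*77 = (663/14)*77 = 7293/2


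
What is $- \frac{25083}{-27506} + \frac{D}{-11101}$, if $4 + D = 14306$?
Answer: $- \frac{6761437}{17961418} \approx -0.37644$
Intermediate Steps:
$D = 14302$ ($D = -4 + 14306 = 14302$)
$- \frac{25083}{-27506} + \frac{D}{-11101} = - \frac{25083}{-27506} + \frac{14302}{-11101} = \left(-25083\right) \left(- \frac{1}{27506}\right) + 14302 \left(- \frac{1}{11101}\right) = \frac{25083}{27506} - \frac{14302}{11101} = - \frac{6761437}{17961418}$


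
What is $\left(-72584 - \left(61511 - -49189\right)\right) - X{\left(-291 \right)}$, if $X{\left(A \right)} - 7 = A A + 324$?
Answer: $-268296$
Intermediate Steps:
$X{\left(A \right)} = 331 + A^{2}$ ($X{\left(A \right)} = 7 + \left(A A + 324\right) = 7 + \left(A^{2} + 324\right) = 7 + \left(324 + A^{2}\right) = 331 + A^{2}$)
$\left(-72584 - \left(61511 - -49189\right)\right) - X{\left(-291 \right)} = \left(-72584 - \left(61511 - -49189\right)\right) - \left(331 + \left(-291\right)^{2}\right) = \left(-72584 - \left(61511 + 49189\right)\right) - \left(331 + 84681\right) = \left(-72584 - 110700\right) - 85012 = -183284 - 85012 = -268296$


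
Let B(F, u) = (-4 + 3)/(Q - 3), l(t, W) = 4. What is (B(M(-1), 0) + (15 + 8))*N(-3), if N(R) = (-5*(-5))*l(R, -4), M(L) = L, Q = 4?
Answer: 2200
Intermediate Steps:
B(F, u) = -1 (B(F, u) = (-4 + 3)/(4 - 3) = -1/1 = -1*1 = -1)
N(R) = 100 (N(R) = -5*(-5)*4 = 25*4 = 100)
(B(M(-1), 0) + (15 + 8))*N(-3) = (-1 + (15 + 8))*100 = (-1 + 23)*100 = 22*100 = 2200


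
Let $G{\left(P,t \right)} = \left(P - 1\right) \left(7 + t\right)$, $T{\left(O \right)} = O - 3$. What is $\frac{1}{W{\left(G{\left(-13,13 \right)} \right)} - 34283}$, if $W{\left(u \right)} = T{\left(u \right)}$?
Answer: $- \frac{1}{34566} \approx -2.893 \cdot 10^{-5}$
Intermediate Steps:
$T{\left(O \right)} = -3 + O$
$G{\left(P,t \right)} = \left(-1 + P\right) \left(7 + t\right)$
$W{\left(u \right)} = -3 + u$
$\frac{1}{W{\left(G{\left(-13,13 \right)} \right)} - 34283} = \frac{1}{\left(-3 - 280\right) - 34283} = \frac{1}{-283 - 34283} = \frac{1}{-34566} = - \frac{1}{34566}$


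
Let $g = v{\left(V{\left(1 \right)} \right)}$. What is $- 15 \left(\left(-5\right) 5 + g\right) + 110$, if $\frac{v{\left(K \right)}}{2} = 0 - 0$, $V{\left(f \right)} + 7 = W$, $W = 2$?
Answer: $485$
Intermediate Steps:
$V{\left(f \right)} = -5$ ($V{\left(f \right)} = -7 + 2 = -5$)
$v{\left(K \right)} = 0$ ($v{\left(K \right)} = 2 \left(0 - 0\right) = 2 \left(0 + 0\right) = 2 \cdot 0 = 0$)
$g = 0$
$- 15 \left(\left(-5\right) 5 + g\right) + 110 = - 15 \left(\left(-5\right) 5 + 0\right) + 110 = - 15 \left(-25 + 0\right) + 110 = \left(-15\right) \left(-25\right) + 110 = 375 + 110 = 485$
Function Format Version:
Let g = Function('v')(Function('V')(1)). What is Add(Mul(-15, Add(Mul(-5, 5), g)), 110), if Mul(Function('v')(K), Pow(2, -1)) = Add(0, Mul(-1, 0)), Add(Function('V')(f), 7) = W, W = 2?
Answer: 485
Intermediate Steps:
Function('V')(f) = -5 (Function('V')(f) = Add(-7, 2) = -5)
Function('v')(K) = 0 (Function('v')(K) = Mul(2, Add(0, Mul(-1, 0))) = Mul(2, Add(0, 0)) = Mul(2, 0) = 0)
g = 0
Add(Mul(-15, Add(Mul(-5, 5), g)), 110) = Add(Mul(-15, Add(Mul(-5, 5), 0)), 110) = Add(Mul(-15, Add(-25, 0)), 110) = Add(Mul(-15, -25), 110) = Add(375, 110) = 485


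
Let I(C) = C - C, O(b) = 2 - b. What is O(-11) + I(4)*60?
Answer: 13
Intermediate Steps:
I(C) = 0
O(-11) + I(4)*60 = (2 - 1*(-11)) + 0*60 = (2 + 11) + 0 = 13 + 0 = 13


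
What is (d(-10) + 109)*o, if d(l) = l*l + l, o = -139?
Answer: -27661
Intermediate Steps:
d(l) = l + l² (d(l) = l² + l = l + l²)
(d(-10) + 109)*o = (-10*(1 - 10) + 109)*(-139) = (-10*(-9) + 109)*(-139) = (90 + 109)*(-139) = 199*(-139) = -27661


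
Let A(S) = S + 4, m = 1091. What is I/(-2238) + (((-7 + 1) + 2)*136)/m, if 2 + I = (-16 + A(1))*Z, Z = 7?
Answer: -1131283/2441658 ≈ -0.46333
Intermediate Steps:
A(S) = 4 + S
I = -79 (I = -2 + (-16 + (4 + 1))*7 = -2 + (-16 + 5)*7 = -2 - 11*7 = -2 - 77 = -79)
I/(-2238) + (((-7 + 1) + 2)*136)/m = -79/(-2238) + (((-7 + 1) + 2)*136)/1091 = -79*(-1/2238) + ((-6 + 2)*136)*(1/1091) = 79/2238 - 4*136*(1/1091) = 79/2238 - 544*1/1091 = 79/2238 - 544/1091 = -1131283/2441658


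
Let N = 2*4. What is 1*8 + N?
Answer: 16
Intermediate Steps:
N = 8
1*8 + N = 1*8 + 8 = 8 + 8 = 16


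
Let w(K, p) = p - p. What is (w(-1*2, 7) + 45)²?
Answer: 2025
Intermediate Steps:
w(K, p) = 0
(w(-1*2, 7) + 45)² = (0 + 45)² = 45² = 2025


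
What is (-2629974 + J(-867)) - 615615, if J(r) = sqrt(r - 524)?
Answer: -3245589 + I*sqrt(1391) ≈ -3.2456e+6 + 37.296*I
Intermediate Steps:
J(r) = sqrt(-524 + r)
(-2629974 + J(-867)) - 615615 = (-2629974 + sqrt(-524 - 867)) - 615615 = (-2629974 + sqrt(-1391)) - 615615 = (-2629974 + I*sqrt(1391)) - 615615 = -3245589 + I*sqrt(1391)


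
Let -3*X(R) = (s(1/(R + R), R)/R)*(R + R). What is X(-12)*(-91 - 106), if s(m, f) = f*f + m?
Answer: 680635/36 ≈ 18907.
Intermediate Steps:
s(m, f) = m + f**2 (s(m, f) = f**2 + m = m + f**2)
X(R) = -2*R**2/3 - 1/(3*R) (X(R) = -(1/(R + R) + R**2)/R*(R + R)/3 = -(1/(2*R) + R**2)/R*2*R/3 = -(R**2 + 1/(2*R))/R*2*R/3 = -(1/R + 2*R**2)/3 = -2*R**2/3 - 1/(3*R))
X(-12)*(-91 - 106) = ((1/3)*(-1 - 2*(-12)**3)/(-12))*(-91 - 106) = ((1/3)*(-1/12)*(-1 - 2*(-1728)))*(-197) = ((1/3)*(-1/12)*(-1 + 3456))*(-197) = ((1/3)*(-1/12)*3455)*(-197) = -3455/36*(-197) = 680635/36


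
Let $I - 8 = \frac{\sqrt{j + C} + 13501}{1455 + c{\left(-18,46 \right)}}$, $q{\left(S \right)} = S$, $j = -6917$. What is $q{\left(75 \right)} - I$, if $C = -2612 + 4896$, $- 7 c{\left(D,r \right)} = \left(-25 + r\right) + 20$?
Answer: $\frac{585141}{10144} - \frac{7 i \sqrt{4633}}{10144} \approx 57.683 - 0.04697 i$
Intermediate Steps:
$c{\left(D,r \right)} = \frac{5}{7} - \frac{r}{7}$ ($c{\left(D,r \right)} = - \frac{\left(-25 + r\right) + 20}{7} = - \frac{-5 + r}{7} = \frac{5}{7} - \frac{r}{7}$)
$C = 2284$
$I = \frac{175659}{10144} + \frac{7 i \sqrt{4633}}{10144}$ ($I = 8 + \frac{\sqrt{-6917 + 2284} + 13501}{1455 + \left(\frac{5}{7} - \frac{46}{7}\right)} = 8 + \frac{\sqrt{-4633} + 13501}{1455 + \left(\frac{5}{7} - \frac{46}{7}\right)} = 8 + \frac{i \sqrt{4633} + 13501}{1455 - \frac{41}{7}} = 8 + \frac{13501 + i \sqrt{4633}}{\frac{10144}{7}} = 8 + \left(13501 + i \sqrt{4633}\right) \frac{7}{10144} = 8 + \left(\frac{94507}{10144} + \frac{7 i \sqrt{4633}}{10144}\right) = \frac{175659}{10144} + \frac{7 i \sqrt{4633}}{10144} \approx 17.317 + 0.04697 i$)
$q{\left(75 \right)} - I = 75 - \left(\frac{175659}{10144} + \frac{7 i \sqrt{4633}}{10144}\right) = \frac{585141}{10144} - \frac{7 i \sqrt{4633}}{10144}$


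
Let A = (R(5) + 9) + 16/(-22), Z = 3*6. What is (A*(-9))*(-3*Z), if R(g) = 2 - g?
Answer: 28188/11 ≈ 2562.5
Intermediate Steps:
Z = 18
A = 58/11 (A = ((2 - 1*5) + 9) + 16/(-22) = ((2 - 5) + 9) + 16*(-1/22) = (-3 + 9) - 8/11 = 6 - 8/11 = 58/11 ≈ 5.2727)
(A*(-9))*(-3*Z) = ((58/11)*(-9))*(-3*18) = -522/11*(-54) = 28188/11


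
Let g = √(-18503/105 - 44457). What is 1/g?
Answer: -I*√123020310/2343244 ≈ -0.0047334*I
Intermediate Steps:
g = 2*I*√123020310/105 (g = √(-18503*1/105 - 44457) = √(-18503/105 - 44457) = √(-4686488/105) = 2*I*√123020310/105 ≈ 211.27*I)
1/g = 1/(2*I*√123020310/105) = -I*√123020310/2343244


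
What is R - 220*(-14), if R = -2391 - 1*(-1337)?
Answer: 2026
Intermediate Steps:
R = -1054 (R = -2391 + 1337 = -1054)
R - 220*(-14) = -1054 - 220*(-14) = -1054 - 1*(-3080) = -1054 + 3080 = 2026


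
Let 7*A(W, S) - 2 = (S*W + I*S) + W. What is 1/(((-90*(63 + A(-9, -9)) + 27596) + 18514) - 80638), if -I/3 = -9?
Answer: -7/266176 ≈ -2.6298e-5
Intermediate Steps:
I = 27 (I = -3*(-9) = 27)
A(W, S) = 2/7 + W/7 + 27*S/7 + S*W/7 (A(W, S) = 2/7 + ((S*W + 27*S) + W)/7 = 2/7 + ((27*S + S*W) + W)/7 = 2/7 + (W + 27*S + S*W)/7 = 2/7 + (W/7 + 27*S/7 + S*W/7) = 2/7 + W/7 + 27*S/7 + S*W/7)
1/(((-90*(63 + A(-9, -9)) + 27596) + 18514) - 80638) = 1/(((-90*(63 + (2/7 + (1/7)*(-9) + (27/7)*(-9) + (1/7)*(-9)*(-9))) + 27596) + 18514) - 80638) = 1/(((-90*(63 + (2/7 - 9/7 - 243/7 + 81/7)) + 27596) + 18514) - 80638) = 1/(((-90*(63 - 169/7) + 27596) + 18514) - 80638) = 1/(((-90*272/7 + 27596) + 18514) - 80638) = 1/(((-24480/7 + 27596) + 18514) - 80638) = 1/((168692/7 + 18514) - 80638) = 1/(298290/7 - 80638) = 1/(-266176/7) = -7/266176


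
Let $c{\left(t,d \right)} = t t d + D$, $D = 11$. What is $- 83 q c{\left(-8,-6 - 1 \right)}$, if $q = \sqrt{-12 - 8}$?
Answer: $72542 i \sqrt{5} \approx 1.6221 \cdot 10^{5} i$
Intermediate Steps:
$q = 2 i \sqrt{5}$ ($q = \sqrt{-20} = 2 i \sqrt{5} \approx 4.4721 i$)
$c{\left(t,d \right)} = 11 + d t^{2}$ ($c{\left(t,d \right)} = t t d + 11 = t^{2} d + 11 = d t^{2} + 11 = 11 + d t^{2}$)
$- 83 q c{\left(-8,-6 - 1 \right)} = - 83 \cdot 2 i \sqrt{5} \left(11 + \left(-6 - 1\right) \left(-8\right)^{2}\right) = - 166 i \sqrt{5} \left(11 + \left(-6 - 1\right) 64\right) = - 166 i \sqrt{5} \left(11 - 448\right) = - 166 i \sqrt{5} \left(-437\right) = 72542 i \sqrt{5}$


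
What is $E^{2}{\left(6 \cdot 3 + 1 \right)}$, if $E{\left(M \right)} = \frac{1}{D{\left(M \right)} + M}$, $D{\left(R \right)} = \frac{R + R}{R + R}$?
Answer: $\frac{1}{400} \approx 0.0025$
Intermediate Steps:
$D{\left(R \right)} = 1$ ($D{\left(R \right)} = \frac{2 R}{2 R} = 2 R \frac{1}{2 R} = 1$)
$E{\left(M \right)} = \frac{1}{1 + M}$
$E^{2}{\left(6 \cdot 3 + 1 \right)} = \left(\frac{1}{1 + \left(6 \cdot 3 + 1\right)}\right)^{2} = \left(\frac{1}{1 + \left(18 + 1\right)}\right)^{2} = \left(\frac{1}{1 + 19}\right)^{2} = \left(\frac{1}{20}\right)^{2} = \frac{1}{400}$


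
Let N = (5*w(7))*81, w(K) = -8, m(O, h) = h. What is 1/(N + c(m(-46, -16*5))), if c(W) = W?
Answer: -1/3320 ≈ -0.00030120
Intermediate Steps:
N = -3240 (N = (5*(-8))*81 = -40*81 = -3240)
1/(N + c(m(-46, -16*5))) = 1/(-3240 - 16*5) = 1/(-3240 - 80) = 1/(-3320) = -1/3320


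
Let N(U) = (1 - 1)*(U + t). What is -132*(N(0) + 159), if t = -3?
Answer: -20988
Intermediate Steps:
N(U) = 0 (N(U) = (1 - 1)*(U - 3) = 0*(-3 + U) = 0)
-132*(N(0) + 159) = -132*(0 + 159) = -132*159 = -20988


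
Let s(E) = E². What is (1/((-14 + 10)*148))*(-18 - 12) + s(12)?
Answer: 42639/296 ≈ 144.05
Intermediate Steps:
(1/((-14 + 10)*148))*(-18 - 12) + s(12) = (1/((-14 + 10)*148))*(-18 - 12) + 12² = ((1/148)/(-4))*(-30) + 144 = -¼*1/148*(-30) + 144 = -1/592*(-30) + 144 = 15/296 + 144 = 42639/296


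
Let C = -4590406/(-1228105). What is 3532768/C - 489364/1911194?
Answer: 2072980809819064594/2193289101191 ≈ 9.4515e+5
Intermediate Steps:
C = 4590406/1228105 (C = -4590406*(-1/1228105) = 4590406/1228105 ≈ 3.7378)
3532768/C - 489364/1911194 = 3532768/(4590406/1228105) - 489364/1911194 = 3532768*(1228105/4590406) - 489364*1/1911194 = 2169305022320/2295203 - 244682/955597 = 2072980809819064594/2193289101191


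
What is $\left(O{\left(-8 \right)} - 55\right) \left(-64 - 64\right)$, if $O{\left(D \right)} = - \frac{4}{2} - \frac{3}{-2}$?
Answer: $7104$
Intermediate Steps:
$O{\left(D \right)} = - \frac{1}{2}$ ($O{\left(D \right)} = \left(-4\right) \frac{1}{2} - - \frac{3}{2} = -2 + \frac{3}{2} = - \frac{1}{2}$)
$\left(O{\left(-8 \right)} - 55\right) \left(-64 - 64\right) = \left(- \frac{1}{2} - 55\right) \left(-64 - 64\right) = \left(- \frac{111}{2}\right) \left(-128\right) = 7104$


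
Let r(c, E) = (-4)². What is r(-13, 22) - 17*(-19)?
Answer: 339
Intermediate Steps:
r(c, E) = 16
r(-13, 22) - 17*(-19) = 16 - 17*(-19) = 16 - 1*(-323) = 16 + 323 = 339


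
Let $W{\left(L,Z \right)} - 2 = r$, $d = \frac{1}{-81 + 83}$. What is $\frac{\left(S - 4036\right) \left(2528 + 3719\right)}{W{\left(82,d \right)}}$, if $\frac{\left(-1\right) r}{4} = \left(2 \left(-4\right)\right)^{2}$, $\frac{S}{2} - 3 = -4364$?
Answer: $\frac{39849613}{127} \approx 3.1378 \cdot 10^{5}$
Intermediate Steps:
$S = -8722$ ($S = 6 + 2 \left(-4364\right) = 6 - 8728 = -8722$)
$r = -256$ ($r = - 4 \left(2 \left(-4\right)\right)^{2} = - 4 \left(-8\right)^{2} = \left(-4\right) 64 = -256$)
$d = \frac{1}{2} \approx 0.5$
$W{\left(L,Z \right)} = -254$ ($W{\left(L,Z \right)} = 2 - 256 = -254$)
$\frac{\left(S - 4036\right) \left(2528 + 3719\right)}{W{\left(82,d \right)}} = \frac{\left(-8722 - 4036\right) \left(2528 + 3719\right)}{-254} = \left(-12758\right) 6247 \left(- \frac{1}{254}\right) = \left(-79699226\right) \left(- \frac{1}{254}\right) = \frac{39849613}{127}$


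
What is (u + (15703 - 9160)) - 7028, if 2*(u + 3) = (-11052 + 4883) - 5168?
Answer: -12313/2 ≈ -6156.5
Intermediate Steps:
u = -11343/2 (u = -3 + ((-11052 + 4883) - 5168)/2 = -3 + (-6169 - 5168)/2 = -3 + (½)*(-11337) = -3 - 11337/2 = -11343/2 ≈ -5671.5)
(u + (15703 - 9160)) - 7028 = (-11343/2 + (15703 - 9160)) - 7028 = (-11343/2 + 6543) - 7028 = 1743/2 - 7028 = -12313/2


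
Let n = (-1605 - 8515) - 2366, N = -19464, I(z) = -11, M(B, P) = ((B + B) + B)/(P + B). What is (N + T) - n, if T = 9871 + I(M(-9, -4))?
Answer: 2882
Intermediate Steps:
M(B, P) = 3*B/(B + P) (M(B, P) = (2*B + B)/(B + P) = (3*B)/(B + P) = 3*B/(B + P))
T = 9860 (T = 9871 - 11 = 9860)
n = -12486 (n = -10120 - 2366 = -12486)
(N + T) - n = (-19464 + 9860) - 1*(-12486) = -9604 + 12486 = 2882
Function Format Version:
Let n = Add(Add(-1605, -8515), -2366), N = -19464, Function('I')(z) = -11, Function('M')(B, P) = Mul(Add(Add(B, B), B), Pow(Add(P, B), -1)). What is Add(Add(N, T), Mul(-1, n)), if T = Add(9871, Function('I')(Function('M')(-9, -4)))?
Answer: 2882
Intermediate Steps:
Function('M')(B, P) = Mul(3, B, Pow(Add(B, P), -1)) (Function('M')(B, P) = Mul(Add(Mul(2, B), B), Pow(Add(B, P), -1)) = Mul(Mul(3, B), Pow(Add(B, P), -1)) = Mul(3, B, Pow(Add(B, P), -1)))
T = 9860 (T = Add(9871, -11) = 9860)
n = -12486 (n = Add(-10120, -2366) = -12486)
Add(Add(N, T), Mul(-1, n)) = Add(Add(-19464, 9860), Mul(-1, -12486)) = Add(-9604, 12486) = 2882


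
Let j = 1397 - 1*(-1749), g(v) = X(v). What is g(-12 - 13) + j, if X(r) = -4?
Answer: 3142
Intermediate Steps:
g(v) = -4
j = 3146 (j = 1397 + 1749 = 3146)
g(-12 - 13) + j = -4 + 3146 = 3142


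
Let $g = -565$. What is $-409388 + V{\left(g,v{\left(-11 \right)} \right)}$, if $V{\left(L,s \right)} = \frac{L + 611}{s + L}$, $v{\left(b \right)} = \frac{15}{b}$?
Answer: $- \frac{1275243873}{3115} \approx -4.0939 \cdot 10^{5}$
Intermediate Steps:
$V{\left(L,s \right)} = \frac{611 + L}{L + s}$
$-409388 + V{\left(g,v{\left(-11 \right)} \right)} = -409388 + \frac{611 - 565}{-565 + \frac{15}{-11}} = -409388 + \frac{1}{-565 + 15 \left(- \frac{1}{11}\right)} 46 = -409388 + \frac{1}{-565 - \frac{15}{11}} \cdot 46 = -409388 + \frac{1}{- \frac{6230}{11}} \cdot 46 = -409388 - \frac{253}{3115} = - \frac{1275243873}{3115}$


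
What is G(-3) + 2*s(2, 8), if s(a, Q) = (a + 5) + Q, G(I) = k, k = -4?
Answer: 26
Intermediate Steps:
G(I) = -4
s(a, Q) = 5 + Q + a (s(a, Q) = (5 + a) + Q = 5 + Q + a)
G(-3) + 2*s(2, 8) = -4 + 2*(5 + 8 + 2) = -4 + 2*15 = -4 + 30 = 26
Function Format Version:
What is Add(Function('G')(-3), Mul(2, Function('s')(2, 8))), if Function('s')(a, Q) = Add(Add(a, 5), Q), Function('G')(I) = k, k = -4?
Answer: 26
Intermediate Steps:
Function('G')(I) = -4
Function('s')(a, Q) = Add(5, Q, a) (Function('s')(a, Q) = Add(Add(5, a), Q) = Add(5, Q, a))
Add(Function('G')(-3), Mul(2, Function('s')(2, 8))) = Add(-4, Mul(2, Add(5, 8, 2))) = Add(-4, Mul(2, 15)) = Add(-4, 30) = 26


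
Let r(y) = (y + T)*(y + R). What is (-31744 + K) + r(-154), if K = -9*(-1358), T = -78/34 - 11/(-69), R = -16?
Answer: 484442/69 ≈ 7020.9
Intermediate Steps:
T = -2504/1173 (T = -78*1/34 - 11*(-1/69) = -39/17 + 11/69 = -2504/1173 ≈ -2.1347)
K = 12222
r(y) = (-16 + y)*(-2504/1173 + y) (r(y) = (y - 2504/1173)*(y - 16) = (-2504/1173 + y)*(-16 + y) = (-16 + y)*(-2504/1173 + y))
(-31744 + K) + r(-154) = (-31744 + 12222) + (40064/1173 + (-154)² - 21272/1173*(-154)) = -19522 + (40064/1173 + 23716 + 3275888/1173) = -19522 + 1831460/69 = 484442/69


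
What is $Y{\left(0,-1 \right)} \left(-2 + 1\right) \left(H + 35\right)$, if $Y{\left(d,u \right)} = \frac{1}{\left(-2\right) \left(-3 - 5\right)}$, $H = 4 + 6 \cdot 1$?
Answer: $- \frac{45}{16} \approx -2.8125$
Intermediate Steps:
$H = 10$ ($H = 4 + 6 = 10$)
$Y{\left(d,u \right)} = \frac{1}{16}$ ($Y{\left(d,u \right)} = \frac{1}{\left(-2\right) \left(-8\right)} = \frac{1}{16}$)
$Y{\left(0,-1 \right)} \left(-2 + 1\right) \left(H + 35\right) = \frac{-2 + 1}{16} \left(10 + 35\right) = \frac{1}{16} \left(-1\right) 45 = \left(- \frac{1}{16}\right) 45 = - \frac{45}{16}$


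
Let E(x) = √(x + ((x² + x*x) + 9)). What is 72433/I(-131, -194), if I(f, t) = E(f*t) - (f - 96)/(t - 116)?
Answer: 5097110210/124138925409971 + 6960811300*√1291768215/124138925409971 ≈ 2.0154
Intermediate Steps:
E(x) = √(9 + x + 2*x²) (E(x) = √(x + ((x² + x²) + 9)) = √(x + (2*x² + 9)) = √(x + (9 + 2*x²)) = √(9 + x + 2*x²))
I(f, t) = √(9 + f*t + 2*f²*t²) - (-96 + f)/(-116 + t) (I(f, t) = √(9 + f*t + 2*(f*t)²) - (f - 96)/(t - 116) = √(9 + f*t + 2*(f²*t²)) - (-96 + f)/(-116 + t) = √(9 + f*t + 2*f²*t²) - (-96 + f)/(-116 + t))
72433/I(-131, -194) = 72433/(((96 - 1*(-131) - 116*√(9 - 131*(-194) + 2*(-131)²*(-194)²) - 194*√(9 - 131*(-194) + 2*(-131)²*(-194)²))/(-116 - 194))) = 72433/(((96 + 131 - 116*√(9 + 25414 + 2*17161*37636) - 194*√(9 + 25414 + 2*17161*37636))/(-310))) = 72433/((-(96 + 131 - 116*√(9 + 25414 + 1291742792) - 194*√(9 + 25414 + 1291742792))/310)) = 72433/((-(96 + 131 - 116*√1291768215 - 194*√1291768215)/310)) = 72433/((-(227 - 310*√1291768215)/310)) = 72433/(-227/310 + √1291768215)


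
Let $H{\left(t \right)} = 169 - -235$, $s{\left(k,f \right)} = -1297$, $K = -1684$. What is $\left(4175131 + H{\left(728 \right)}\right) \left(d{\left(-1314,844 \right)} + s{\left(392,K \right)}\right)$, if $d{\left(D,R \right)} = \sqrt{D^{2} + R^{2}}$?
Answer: $-5415668895 + 8351070 \sqrt{609733} \approx 1.1053 \cdot 10^{9}$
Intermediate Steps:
$H{\left(t \right)} = 404$ ($H{\left(t \right)} = 169 + 235 = 404$)
$\left(4175131 + H{\left(728 \right)}\right) \left(d{\left(-1314,844 \right)} + s{\left(392,K \right)}\right) = \left(4175131 + 404\right) \left(\sqrt{\left(-1314\right)^{2} + 844^{2}} - 1297\right) = 4175535 \left(\sqrt{1726596 + 712336} - 1297\right) = 4175535 \left(\sqrt{2438932} - 1297\right) = 4175535 \left(2 \sqrt{609733} - 1297\right) = 4175535 \left(-1297 + 2 \sqrt{609733}\right) = -5415668895 + 8351070 \sqrt{609733}$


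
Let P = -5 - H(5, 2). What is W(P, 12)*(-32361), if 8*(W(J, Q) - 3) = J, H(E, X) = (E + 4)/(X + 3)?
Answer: -1391523/20 ≈ -69576.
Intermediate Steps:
H(E, X) = (4 + E)/(3 + X)
P = -34/5 (P = -5 - (4 + 5)/(3 + 2) = -5 - 9/5 = -34/5 ≈ -6.8000)
W(J, Q) = 3 + J/8
W(P, 12)*(-32361) = (3 + (⅛)*(-34/5))*(-32361) = (3 - 17/20)*(-32361) = (43/20)*(-32361) = -1391523/20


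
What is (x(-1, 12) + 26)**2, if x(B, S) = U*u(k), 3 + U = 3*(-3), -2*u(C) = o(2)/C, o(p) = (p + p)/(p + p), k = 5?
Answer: 18496/25 ≈ 739.84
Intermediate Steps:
o(p) = 1 (o(p) = (2*p)/((2*p)) = (2*p)*(1/(2*p)) = 1)
u(C) = -1/(2*C)
U = -12 (U = -3 + 3*(-3) = -3 - 9 = -12)
x(B, S) = 6/5 (x(B, S) = -(-6)/5 = -12*(-1/10) = 6/5)
(x(-1, 12) + 26)**2 = (6/5 + 26)**2 = (136/5)**2 = 18496/25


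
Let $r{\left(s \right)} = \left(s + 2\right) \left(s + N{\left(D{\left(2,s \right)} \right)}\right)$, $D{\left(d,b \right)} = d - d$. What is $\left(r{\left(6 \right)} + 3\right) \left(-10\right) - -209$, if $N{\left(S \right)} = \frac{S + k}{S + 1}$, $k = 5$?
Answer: $-701$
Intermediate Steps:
$D{\left(d,b \right)} = 0$
$N{\left(S \right)} = \frac{5 + S}{1 + S}$ ($N{\left(S \right)} = \frac{S + 5}{S + 1} = \frac{5 + S}{1 + S}$)
$r{\left(s \right)} = \left(2 + s\right) \left(5 + s\right)$ ($r{\left(s \right)} = \left(s + 2\right) \left(s + \frac{5 + 0}{1 + 0}\right) = \left(2 + s\right) \left(s + 1^{-1} \cdot 5\right) = \left(2 + s\right) \left(s + 1 \cdot 5\right) = \left(2 + s\right) \left(s + 5\right) = \left(2 + s\right) \left(5 + s\right)$)
$\left(r{\left(6 \right)} + 3\right) \left(-10\right) - -209 = \left(\left(10 + 6^{2} + 7 \cdot 6\right) + 3\right) \left(-10\right) - -209 = \left(\left(10 + 36 + 42\right) + 3\right) \left(-10\right) + 209 = \left(88 + 3\right) \left(-10\right) + 209 = 91 \left(-10\right) + 209 = -910 + 209 = -701$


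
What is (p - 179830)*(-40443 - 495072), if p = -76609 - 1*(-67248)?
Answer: 101314618365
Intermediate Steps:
p = -9361 (p = -76609 + 67248 = -9361)
(p - 179830)*(-40443 - 495072) = (-9361 - 179830)*(-40443 - 495072) = -189191*(-535515) = 101314618365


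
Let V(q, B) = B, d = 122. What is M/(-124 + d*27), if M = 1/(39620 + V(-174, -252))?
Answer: 1/124796560 ≈ 8.0130e-9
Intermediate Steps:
M = 1/39368 (M = 1/(39620 - 252) = 1/39368 ≈ 2.5401e-5)
M/(-124 + d*27) = 1/(39368*(-124 + 122*27)) = 1/(39368*(-124 + 3294)) = (1/39368)/3170 = (1/39368)*(1/3170) = 1/124796560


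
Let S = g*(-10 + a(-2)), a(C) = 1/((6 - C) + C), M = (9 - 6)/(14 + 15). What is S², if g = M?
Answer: 3481/3364 ≈ 1.0348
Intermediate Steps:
M = 3/29 ≈ 0.10345
a(C) = ⅙ (a(C) = 1/6 = ⅙)
g = 3/29 ≈ 0.10345
S = -59/58 (S = 3*(-10 + ⅙)/29 = (3/29)*(-59/6) = -59/58 ≈ -1.0172)
S² = (-59/58)² = 3481/3364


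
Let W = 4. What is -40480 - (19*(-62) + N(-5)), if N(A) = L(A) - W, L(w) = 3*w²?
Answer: -39373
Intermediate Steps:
N(A) = -4 + 3*A² (N(A) = 3*A² - 1*4 = 3*A² - 4 = -4 + 3*A²)
-40480 - (19*(-62) + N(-5)) = -40480 - (19*(-62) + (-4 + 3*(-5)²)) = -40480 - (-1178 + (-4 + 3*25)) = -40480 - (-1178 + (-4 + 75)) = -40480 - (-1178 + 71) = -40480 - 1*(-1107) = -40480 + 1107 = -39373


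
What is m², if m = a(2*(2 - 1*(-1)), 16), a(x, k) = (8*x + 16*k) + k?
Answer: 102400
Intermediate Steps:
a(x, k) = 8*x + 17*k
m = 320 (m = 8*(2*(2 - 1*(-1))) + 17*16 = 8*(2*(2 + 1)) + 272 = 8*(2*3) + 272 = 8*6 + 272 = 48 + 272 = 320)
m² = 320² = 102400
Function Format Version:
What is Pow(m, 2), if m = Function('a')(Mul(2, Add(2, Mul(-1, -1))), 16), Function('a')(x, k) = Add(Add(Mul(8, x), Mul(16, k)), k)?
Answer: 102400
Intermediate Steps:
Function('a')(x, k) = Add(Mul(8, x), Mul(17, k))
m = 320 (m = Add(Mul(8, Mul(2, Add(2, Mul(-1, -1)))), Mul(17, 16)) = Add(Mul(8, Mul(2, Add(2, 1))), 272) = Add(Mul(8, Mul(2, 3)), 272) = Add(Mul(8, 6), 272) = Add(48, 272) = 320)
Pow(m, 2) = Pow(320, 2) = 102400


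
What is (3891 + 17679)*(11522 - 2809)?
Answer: 187939410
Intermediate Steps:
(3891 + 17679)*(11522 - 2809) = 21570*8713 = 187939410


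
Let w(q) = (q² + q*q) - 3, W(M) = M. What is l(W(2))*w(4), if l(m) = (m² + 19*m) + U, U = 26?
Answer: 1972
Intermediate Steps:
l(m) = 26 + m² + 19*m (l(m) = (m² + 19*m) + 26 = 26 + m² + 19*m)
w(q) = -3 + 2*q² (w(q) = (q² + q²) - 3 = 2*q² - 3 = -3 + 2*q²)
l(W(2))*w(4) = (26 + 2² + 19*2)*(-3 + 2*4²) = (26 + 4 + 38)*(-3 + 2*16) = 68*(-3 + 32) = 68*29 = 1972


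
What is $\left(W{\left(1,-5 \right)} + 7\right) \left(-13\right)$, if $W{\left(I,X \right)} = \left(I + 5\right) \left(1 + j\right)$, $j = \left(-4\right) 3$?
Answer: $767$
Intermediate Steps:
$j = -12$
$W{\left(I,X \right)} = -55 - 11 I$ ($W{\left(I,X \right)} = \left(I + 5\right) \left(1 - 12\right) = \left(5 + I\right) \left(-11\right) = -55 - 11 I$)
$\left(W{\left(1,-5 \right)} + 7\right) \left(-13\right) = \left(\left(-55 - 11\right) + 7\right) \left(-13\right) = \left(-66 + 7\right) \left(-13\right) = \left(-59\right) \left(-13\right) = 767$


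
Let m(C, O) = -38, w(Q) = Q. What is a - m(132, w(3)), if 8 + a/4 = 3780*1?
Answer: 15126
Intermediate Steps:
a = 15088 (a = -32 + 4*(3780*1) = -32 + 4*3780 = -32 + 15120 = 15088)
a - m(132, w(3)) = 15088 - 1*(-38) = 15088 + 38 = 15126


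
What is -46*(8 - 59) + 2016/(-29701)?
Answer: 9953790/4243 ≈ 2345.9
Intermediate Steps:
-46*(8 - 59) + 2016/(-29701) = -46*(-51) + 2016*(-1/29701) = 2346 - 288/4243 = 9953790/4243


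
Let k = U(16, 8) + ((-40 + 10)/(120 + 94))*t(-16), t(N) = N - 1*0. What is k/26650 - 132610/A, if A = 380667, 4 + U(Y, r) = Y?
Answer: -188781954496/542745491925 ≈ -0.34783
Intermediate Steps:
U(Y, r) = -4 + Y
t(N) = N (t(N) = N + 0 = N)
k = 1524/107 (k = (-4 + 16) + ((-40 + 10)/(120 + 94))*(-16) = 12 - 30/214*(-16) = 12 - 30*1/214*(-16) = 12 - 15/107*(-16) = 12 + 240/107 = 1524/107 ≈ 14.243)
k/26650 - 132610/A = (1524/107)/26650 - 132610/380667 = (1524/107)*(1/26650) - 132610*1/380667 = 762/1425775 - 132610/380667 = -188781954496/542745491925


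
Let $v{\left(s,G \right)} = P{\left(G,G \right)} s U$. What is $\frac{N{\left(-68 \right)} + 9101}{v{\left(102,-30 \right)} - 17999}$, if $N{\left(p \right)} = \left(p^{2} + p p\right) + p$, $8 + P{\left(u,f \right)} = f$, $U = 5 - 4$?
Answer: $- \frac{18281}{21875} \approx -0.8357$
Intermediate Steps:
$U = 1$
$P{\left(u,f \right)} = -8 + f$
$N{\left(p \right)} = p + 2 p^{2}$ ($N{\left(p \right)} = \left(p^{2} + p^{2}\right) + p = 2 p^{2} + p = p + 2 p^{2}$)
$v{\left(s,G \right)} = s \left(-8 + G\right)$ ($v{\left(s,G \right)} = \left(-8 + G\right) s 1 = s \left(-8 + G\right) 1 = s \left(-8 + G\right)$)
$\frac{N{\left(-68 \right)} + 9101}{v{\left(102,-30 \right)} - 17999} = \frac{- 68 \left(1 + 2 \left(-68\right)\right) + 9101}{102 \left(-8 - 30\right) - 17999} = \frac{- 68 \left(1 - 136\right) + 9101}{102 \left(-38\right) - 17999} = \frac{\left(-68\right) \left(-135\right) + 9101}{-3876 - 17999} = \frac{9180 + 9101}{-21875} = 18281 \left(- \frac{1}{21875}\right) = - \frac{18281}{21875}$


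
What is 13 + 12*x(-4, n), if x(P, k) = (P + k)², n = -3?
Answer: 601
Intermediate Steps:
13 + 12*x(-4, n) = 13 + 12*(-4 - 3)² = 13 + 12*(-7)² = 13 + 12*49 = 13 + 588 = 601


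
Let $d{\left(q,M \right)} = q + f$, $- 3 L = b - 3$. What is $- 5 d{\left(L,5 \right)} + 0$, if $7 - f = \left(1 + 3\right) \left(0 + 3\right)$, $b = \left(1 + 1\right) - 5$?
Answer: $15$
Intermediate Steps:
$b = -3$ ($b = 2 - 5 = -3$)
$f = -5$ ($f = 7 - \left(1 + 3\right) \left(0 + 3\right) = 7 - 4 \cdot 3 = 7 - 12 = -5$)
$L = 2$ ($L = - \frac{-3 - 3}{3} = \left(- \frac{1}{3}\right) \left(-6\right) = 2$)
$d{\left(q,M \right)} = -5 + q$ ($d{\left(q,M \right)} = q - 5 = -5 + q$)
$- 5 d{\left(L,5 \right)} + 0 = - 5 \left(-5 + 2\right) + 0 = \left(-5\right) \left(-3\right) + 0 = 15 + 0 = 15$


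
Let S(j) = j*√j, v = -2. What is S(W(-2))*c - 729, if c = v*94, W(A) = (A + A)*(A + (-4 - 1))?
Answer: -729 - 10528*√7 ≈ -28583.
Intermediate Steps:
W(A) = 2*A*(-5 + A) (W(A) = (2*A)*(A - 5) = (2*A)*(-5 + A) = 2*A*(-5 + A))
S(j) = j^(3/2)
c = -188 (c = -2*94 = -188)
S(W(-2))*c - 729 = (2*(-2)*(-5 - 2))^(3/2)*(-188) - 729 = (2*(-2)*(-7))^(3/2)*(-188) - 729 = 28^(3/2)*(-188) - 729 = (56*√7)*(-188) - 729 = -10528*√7 - 729 = -729 - 10528*√7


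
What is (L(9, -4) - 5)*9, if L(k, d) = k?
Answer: 36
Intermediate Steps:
(L(9, -4) - 5)*9 = (9 - 5)*9 = 4*9 = 36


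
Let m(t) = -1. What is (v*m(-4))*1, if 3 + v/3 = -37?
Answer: 120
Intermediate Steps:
v = -120 (v = -9 + 3*(-37) = -9 - 111 = -120)
(v*m(-4))*1 = -120*(-1)*1 = 120*1 = 120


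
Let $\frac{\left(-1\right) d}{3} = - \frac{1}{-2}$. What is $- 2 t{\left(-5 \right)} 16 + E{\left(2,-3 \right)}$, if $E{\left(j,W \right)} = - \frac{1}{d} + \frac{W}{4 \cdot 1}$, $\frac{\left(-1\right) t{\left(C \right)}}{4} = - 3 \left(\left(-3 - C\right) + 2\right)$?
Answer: $- \frac{18433}{12} \approx -1536.1$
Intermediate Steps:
$t{\left(C \right)} = -12 - 12 C$ ($t{\left(C \right)} = - 4 \left(- 3 \left(\left(-3 - C\right) + 2\right)\right) = - 4 \left(- 3 \left(-1 - C\right)\right) = - 4 \left(3 + 3 C\right) = -12 - 12 C$)
$d = - \frac{3}{2}$ ($d = - 3 \left(- \frac{1}{-2}\right) = - 3 \left(\left(-1\right) \left(- \frac{1}{2}\right)\right) = \left(-3\right) \frac{1}{2} = - \frac{3}{2} \approx -1.5$)
$E{\left(j,W \right)} = \frac{2}{3} + \frac{W}{4}$ ($E{\left(j,W \right)} = - \frac{1}{- \frac{3}{2}} + \frac{W}{4 \cdot 1} = \left(-1\right) \left(- \frac{2}{3}\right) + \frac{W}{4} = \frac{2}{3} + W \frac{1}{4} = \frac{2}{3} + \frac{W}{4}$)
$- 2 t{\left(-5 \right)} 16 + E{\left(2,-3 \right)} = - 2 \left(-12 - -60\right) 16 + \left(\frac{2}{3} + \frac{1}{4} \left(-3\right)\right) = - 2 \left(-12 + 60\right) 16 + \left(\frac{2}{3} - \frac{3}{4}\right) = \left(-2\right) 48 \cdot 16 - \frac{1}{12} = \left(-96\right) 16 - \frac{1}{12} = -1536 - \frac{1}{12} = - \frac{18433}{12}$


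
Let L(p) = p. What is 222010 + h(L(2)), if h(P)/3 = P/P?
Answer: 222013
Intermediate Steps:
h(P) = 3 (h(P) = 3*(P/P) = 3*1 = 3)
222010 + h(L(2)) = 222010 + 3 = 222013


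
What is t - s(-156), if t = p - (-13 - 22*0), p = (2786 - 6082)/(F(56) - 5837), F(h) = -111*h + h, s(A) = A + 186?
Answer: -200653/11997 ≈ -16.725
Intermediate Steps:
s(A) = 186 + A
F(h) = -110*h
p = 3296/11997 (p = (2786 - 6082)/(-110*56 - 5837) = -3296/(-6160 - 5837) = -3296/(-11997) = -3296*(-1/11997) = 3296/11997 ≈ 0.27474)
t = 159257/11997 (t = 3296/11997 - (-13 - 22*0) = 3296/11997 - (-13 + 0) = 3296/11997 - 1*(-13) = 3296/11997 + 13 = 159257/11997 ≈ 13.275)
t - s(-156) = 159257/11997 - (186 - 156) = 159257/11997 - 1*30 = 159257/11997 - 30 = -200653/11997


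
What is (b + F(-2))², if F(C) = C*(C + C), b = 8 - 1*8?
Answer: 64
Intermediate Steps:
b = 0 (b = 8 - 8 = 0)
F(C) = 2*C² (F(C) = C*(2*C) = 2*C²)
(b + F(-2))² = (0 + 2*(-2)²)² = (0 + 2*4)² = (0 + 8)² = 8² = 64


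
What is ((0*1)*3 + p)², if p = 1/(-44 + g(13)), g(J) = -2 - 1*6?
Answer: 1/2704 ≈ 0.00036982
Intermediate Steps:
g(J) = -8 (g(J) = -2 - 6 = -8)
p = -1/52 (p = 1/(-44 - 8) = 1/(-52) = -1/52 ≈ -0.019231)
((0*1)*3 + p)² = ((0*1)*3 - 1/52)² = (0*3 - 1/52)² = (0 - 1/52)² = (-1/52)² = 1/2704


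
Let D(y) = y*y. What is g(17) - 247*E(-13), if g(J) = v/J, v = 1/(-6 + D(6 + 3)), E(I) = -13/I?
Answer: -314924/1275 ≈ -247.00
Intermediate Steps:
D(y) = y**2
v = 1/75 (v = 1/(-6 + (6 + 3)**2) = 1/(-6 + 9**2) = 1/(-6 + 81) = 1/75 ≈ 0.013333)
g(J) = 1/(75*J)
g(17) - 247*E(-13) = (1/75)/17 - (-3211)/(-13) = (1/75)*(1/17) - (-3211)*(-1)/13 = 1/1275 - 247*1 = 1/1275 - 247 = -314924/1275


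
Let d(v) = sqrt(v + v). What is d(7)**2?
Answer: 14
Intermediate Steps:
d(v) = sqrt(2)*sqrt(v) (d(v) = sqrt(2*v) = sqrt(2)*sqrt(v))
d(7)**2 = (sqrt(2)*sqrt(7))**2 = (sqrt(14))**2 = 14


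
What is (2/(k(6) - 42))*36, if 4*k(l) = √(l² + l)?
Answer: -1152/671 - 48*√42/4697 ≈ -1.7831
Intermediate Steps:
k(l) = √(l + l²)/4 (k(l) = √(l² + l)/4 = √(l + l²)/4)
(2/(k(6) - 42))*36 = (2/(√(6*(1 + 6))/4 - 42))*36 = (2/(√(6*7)/4 - 42))*36 = (2/(√42/4 - 42))*36 = (2/(-42 + √42/4))*36 = 72/(-42 + √42/4)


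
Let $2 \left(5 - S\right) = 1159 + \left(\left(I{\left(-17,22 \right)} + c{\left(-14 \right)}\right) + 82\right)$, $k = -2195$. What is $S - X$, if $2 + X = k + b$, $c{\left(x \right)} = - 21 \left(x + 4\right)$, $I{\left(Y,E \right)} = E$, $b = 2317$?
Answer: $- \frac{1703}{2} \approx -851.5$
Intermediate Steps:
$c{\left(x \right)} = -84 - 21 x$ ($c{\left(x \right)} = - 21 \left(4 + x\right) = -84 - 21 x$)
$X = 120$ ($X = -2 + \left(-2195 + 2317\right) = -2 + 122 = 120$)
$S = - \frac{1463}{2}$ ($S = 5 - \frac{1159 + \left(\left(22 - -210\right) + 82\right)}{2} = 5 - \frac{1159 + \left(\left(22 + \left(-84 + 294\right)\right) + 82\right)}{2} = 5 - \frac{1159 + \left(\left(22 + 210\right) + 82\right)}{2} = 5 - \frac{1159 + \left(232 + 82\right)}{2} = 5 - \frac{1159 + 314}{2} = 5 - \frac{1473}{2} = - \frac{1463}{2} \approx -731.5$)
$S - X = - \frac{1463}{2} - 120 = - \frac{1703}{2}$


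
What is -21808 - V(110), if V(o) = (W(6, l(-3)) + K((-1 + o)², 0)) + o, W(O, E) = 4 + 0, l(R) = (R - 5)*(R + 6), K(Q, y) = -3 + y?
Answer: -21919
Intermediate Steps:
l(R) = (-5 + R)*(6 + R)
W(O, E) = 4
V(o) = 1 + o (V(o) = (4 + (-3 + 0)) + o = (4 - 3) + o = 1 + o)
-21808 - V(110) = -21808 - (1 + 110) = -21808 - 1*111 = -21808 - 111 = -21919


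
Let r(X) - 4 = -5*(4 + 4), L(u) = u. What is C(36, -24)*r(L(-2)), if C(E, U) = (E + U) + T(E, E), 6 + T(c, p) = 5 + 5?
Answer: -576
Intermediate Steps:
T(c, p) = 4 (T(c, p) = -6 + (5 + 5) = -6 + 10 = 4)
r(X) = -36 (r(X) = 4 - 5*(4 + 4) = 4 - 5*8 = 4 - 40 = -36)
C(E, U) = 4 + E + U (C(E, U) = (E + U) + 4 = 4 + E + U)
C(36, -24)*r(L(-2)) = (4 + 36 - 24)*(-36) = 16*(-36) = -576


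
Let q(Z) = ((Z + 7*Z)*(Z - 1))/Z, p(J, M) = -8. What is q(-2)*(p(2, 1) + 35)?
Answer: -648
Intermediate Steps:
q(Z) = -8 + 8*Z (q(Z) = ((8*Z)*(-1 + Z))/Z = (8*Z*(-1 + Z))/Z = -8 + 8*Z)
q(-2)*(p(2, 1) + 35) = (-8 + 8*(-2))*(-8 + 35) = (-8 - 16)*27 = -24*27 = -648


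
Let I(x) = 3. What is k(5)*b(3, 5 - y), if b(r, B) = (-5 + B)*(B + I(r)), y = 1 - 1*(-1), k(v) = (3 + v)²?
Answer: -768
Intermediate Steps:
y = 2 (y = 1 + 1 = 2)
b(r, B) = (-5 + B)*(3 + B) (b(r, B) = (-5 + B)*(B + 3) = (-5 + B)*(3 + B))
k(5)*b(3, 5 - y) = (3 + 5)²*(-15 + (5 - 1*2)² - 2*(5 - 1*2)) = 8²*(-15 + (5 - 2)² - 2*(5 - 2)) = 64*(-15 + 3² - 2*3) = 64*(-15 + 9 - 6) = 64*(-12) = -768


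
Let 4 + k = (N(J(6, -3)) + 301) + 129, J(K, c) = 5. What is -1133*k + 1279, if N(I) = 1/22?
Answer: -962861/2 ≈ -4.8143e+5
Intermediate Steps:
N(I) = 1/22
k = 9373/22 (k = -4 + ((1/22 + 301) + 129) = -4 + (6623/22 + 129) = -4 + 9461/22 = 9373/22 ≈ 426.05)
-1133*k + 1279 = -1133*9373/22 + 1279 = -965419/2 + 1279 = -962861/2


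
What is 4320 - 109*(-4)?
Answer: 4756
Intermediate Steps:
4320 - 109*(-4) = 4320 + 436 = 4756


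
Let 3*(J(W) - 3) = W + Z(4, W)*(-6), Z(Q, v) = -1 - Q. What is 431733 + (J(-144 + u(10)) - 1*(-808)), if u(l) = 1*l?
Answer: 1297528/3 ≈ 4.3251e+5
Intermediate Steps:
u(l) = l
J(W) = 13 + W/3 (J(W) = 3 + (W + (-1 - 1*4)*(-6))/3 = 3 + (W + (-1 - 4)*(-6))/3 = 3 + (W - 5*(-6))/3 = 3 + (W + 30)/3 = 3 + (30 + W)/3 = 3 + (10 + W/3) = 13 + W/3)
431733 + (J(-144 + u(10)) - 1*(-808)) = 431733 + ((13 + (-144 + 10)/3) - 1*(-808)) = 431733 + ((13 + (1/3)*(-134)) + 808) = 431733 + ((13 - 134/3) + 808) = 431733 + (-95/3 + 808) = 431733 + 2329/3 = 1297528/3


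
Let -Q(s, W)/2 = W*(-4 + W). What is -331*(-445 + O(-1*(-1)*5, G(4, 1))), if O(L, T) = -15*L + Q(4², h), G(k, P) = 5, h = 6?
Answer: 180064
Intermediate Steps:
Q(s, W) = -2*W*(-4 + W)
O(L, T) = -24 - 15*L (O(L, T) = -15*L + 2*6*(4 - 1*6) = -15*L + 2*6*(4 - 6) = -15*L + 2*6*(-2) = -15*L - 24 = -24 - 15*L)
-331*(-445 + O(-1*(-1)*5, G(4, 1))) = -331*(-445 + (-24 - 15*(-1*(-1))*5)) = -331*(-445 + (-24 - 15*5)) = -331*(-445 + (-24 - 75)) = -331*(-445 - 99) = -331*(-544) = 180064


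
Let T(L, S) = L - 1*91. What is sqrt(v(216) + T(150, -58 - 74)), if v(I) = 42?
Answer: sqrt(101) ≈ 10.050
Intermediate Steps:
T(L, S) = -91 + L (T(L, S) = L - 91 = -91 + L)
sqrt(v(216) + T(150, -58 - 74)) = sqrt(42 + (-91 + 150)) = sqrt(42 + 59) = sqrt(101)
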